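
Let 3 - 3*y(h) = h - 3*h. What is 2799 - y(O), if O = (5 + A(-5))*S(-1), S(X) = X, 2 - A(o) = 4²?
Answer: 2792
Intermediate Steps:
A(o) = -14 (A(o) = 2 - 1*4² = 2 - 1*16 = 2 - 16 = -14)
O = 9 (O = (5 - 14)*(-1) = -9*(-1) = 9)
y(h) = 1 + 2*h/3 (y(h) = 1 - (h - 3*h)/3 = 1 - (-2)*h/3 = 1 + 2*h/3)
2799 - y(O) = 2799 - (1 + (⅔)*9) = 2799 - (1 + 6) = 2799 - 1*7 = 2799 - 7 = 2792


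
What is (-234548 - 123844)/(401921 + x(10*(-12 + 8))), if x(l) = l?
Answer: -358392/401881 ≈ -0.89179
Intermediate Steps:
(-234548 - 123844)/(401921 + x(10*(-12 + 8))) = (-234548 - 123844)/(401921 + 10*(-12 + 8)) = -358392/(401921 + 10*(-4)) = -358392/(401921 - 40) = -358392/401881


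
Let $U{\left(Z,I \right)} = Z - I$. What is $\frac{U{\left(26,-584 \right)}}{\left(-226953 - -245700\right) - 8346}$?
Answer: $\frac{610}{10401} \approx 0.058648$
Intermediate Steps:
$\frac{U{\left(26,-584 \right)}}{\left(-226953 - -245700\right) - 8346} = \frac{26 - -584}{\left(-226953 - -245700\right) - 8346} = \frac{26 + 584}{\left(-226953 + 245700\right) - 8346} = \frac{610}{18747 - 8346} = \frac{610}{10401}$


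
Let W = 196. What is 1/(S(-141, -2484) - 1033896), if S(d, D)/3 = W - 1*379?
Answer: -1/1034445 ≈ -9.6670e-7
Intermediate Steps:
S(d, D) = -549 (S(d, D) = 3*(196 - 1*379) = 3*(196 - 379) = 3*(-183) = -549)
1/(S(-141, -2484) - 1033896) = 1/(-549 - 1033896) = 1/(-1034445) = -1/1034445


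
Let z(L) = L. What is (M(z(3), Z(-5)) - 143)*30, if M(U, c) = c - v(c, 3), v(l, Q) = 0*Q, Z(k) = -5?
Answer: -4440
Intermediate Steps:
v(l, Q) = 0
M(U, c) = c (M(U, c) = c - 1*0 = c + 0 = c)
(M(z(3), Z(-5)) - 143)*30 = (-5 - 143)*30 = -148*30 = -4440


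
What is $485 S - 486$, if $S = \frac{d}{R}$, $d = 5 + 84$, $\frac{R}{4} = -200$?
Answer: $- \frac{86393}{160} \approx -539.96$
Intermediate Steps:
$R = -800$ ($R = 4 \left(-200\right) = -800$)
$d = 89$
$S = - \frac{89}{800}$ ($S = \frac{89}{-800} = 89 \left(- \frac{1}{800}\right) = - \frac{89}{800} \approx -0.11125$)
$485 S - 486 = 485 \left(- \frac{89}{800}\right) - 486 = - \frac{8633}{160} - 486 = - \frac{86393}{160}$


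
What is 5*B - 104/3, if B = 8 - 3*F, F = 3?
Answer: -119/3 ≈ -39.667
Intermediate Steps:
B = -1 (B = 8 - 3*3 = 8 - 1*9 = 8 - 9 = -1)
5*B - 104/3 = 5*(-1) - 104/3 = -5 - 104*⅓ = -5 - 104/3 = -119/3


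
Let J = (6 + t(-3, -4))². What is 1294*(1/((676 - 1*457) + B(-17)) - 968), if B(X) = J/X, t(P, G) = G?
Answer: -4658367650/3719 ≈ -1.2526e+6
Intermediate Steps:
J = 4 (J = (6 - 4)² = 2² = 4)
B(X) = 4/X
1294*(1/((676 - 1*457) + B(-17)) - 968) = 1294*(1/((676 - 1*457) + 4/(-17)) - 968) = 1294*(1/((676 - 457) + 4*(-1/17)) - 968) = 1294*(1/(219 - 4/17) - 968) = 1294*(1/(3719/17) - 968) = 1294*(17/3719 - 968) = 1294*(-3599975/3719) = -4658367650/3719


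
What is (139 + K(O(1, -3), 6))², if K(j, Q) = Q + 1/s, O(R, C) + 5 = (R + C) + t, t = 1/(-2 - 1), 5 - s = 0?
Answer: 527076/25 ≈ 21083.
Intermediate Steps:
s = 5 (s = 5 - 1*0 = 5 + 0 = 5)
t = -⅓ (t = 1/(-3) = -⅓ ≈ -0.33333)
O(R, C) = -16/3 + C + R (O(R, C) = -5 + ((R + C) - ⅓) = -5 + ((C + R) - ⅓) = -5 + (-⅓ + C + R) = -16/3 + C + R)
K(j, Q) = ⅕ + Q (K(j, Q) = Q + 1/5 = Q + ⅕ = ⅕ + Q)
(139 + K(O(1, -3), 6))² = (139 + (⅕ + 6))² = (139 + 31/5)² = (726/5)² = 527076/25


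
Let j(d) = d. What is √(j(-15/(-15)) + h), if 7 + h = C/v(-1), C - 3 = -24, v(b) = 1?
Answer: 3*I*√3 ≈ 5.1962*I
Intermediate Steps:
C = -21 (C = 3 - 24 = -21)
h = -28 (h = -7 - 21/1 = -7 + 1*(-21) = -7 - 21 = -28)
√(j(-15/(-15)) + h) = √(-15/(-15) - 28) = √(-15*(-1/15) - 28) = √(1 - 28) = √(-27) = 3*I*√3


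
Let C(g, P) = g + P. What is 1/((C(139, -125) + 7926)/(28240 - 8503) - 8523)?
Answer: -19737/168210511 ≈ -0.00011734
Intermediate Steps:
C(g, P) = P + g
1/((C(139, -125) + 7926)/(28240 - 8503) - 8523) = 1/(((-125 + 139) + 7926)/(28240 - 8503) - 8523) = 1/((14 + 7926)/19737 - 8523) = 1/(7940*(1/19737) - 8523) = 1/(7940/19737 - 8523) = 1/(-168210511/19737) = -19737/168210511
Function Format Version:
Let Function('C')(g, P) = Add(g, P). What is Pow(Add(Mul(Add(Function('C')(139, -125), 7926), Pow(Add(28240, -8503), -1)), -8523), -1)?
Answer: Rational(-19737, 168210511) ≈ -0.00011734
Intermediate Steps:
Function('C')(g, P) = Add(P, g)
Pow(Add(Mul(Add(Function('C')(139, -125), 7926), Pow(Add(28240, -8503), -1)), -8523), -1) = Pow(Add(Mul(Add(Add(-125, 139), 7926), Pow(Add(28240, -8503), -1)), -8523), -1) = Pow(Add(Mul(Add(14, 7926), Pow(19737, -1)), -8523), -1) = Pow(Add(Mul(7940, Rational(1, 19737)), -8523), -1) = Pow(Add(Rational(7940, 19737), -8523), -1) = Pow(Rational(-168210511, 19737), -1) = Rational(-19737, 168210511)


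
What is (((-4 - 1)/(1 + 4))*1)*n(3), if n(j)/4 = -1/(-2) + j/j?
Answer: -6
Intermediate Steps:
n(j) = 6 (n(j) = 4*(-1/(-2) + j/j) = 4*(-1*(-1/2) + 1) = 4*(1/2 + 1) = 4*(3/2) = 6)
(((-4 - 1)/(1 + 4))*1)*n(3) = (((-4 - 1)/(1 + 4))*1)*6 = (-5/5*1)*6 = (-5*1/5*1)*6 = -1*1*6 = -1*6 = -6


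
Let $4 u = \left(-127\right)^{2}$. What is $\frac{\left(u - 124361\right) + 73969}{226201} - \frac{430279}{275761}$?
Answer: $- \frac{440455004395}{249509655844} \approx -1.7653$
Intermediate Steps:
$u = \frac{16129}{4}$ ($u = \frac{\left(-127\right)^{2}}{4} = \frac{1}{4} \cdot 16129 = \frac{16129}{4} \approx 4032.3$)
$\frac{\left(u - 124361\right) + 73969}{226201} - \frac{430279}{275761} = \frac{\left(\frac{16129}{4} - 124361\right) + 73969}{226201} - \frac{430279}{275761} = \left(- \frac{481315}{4} + 73969\right) \frac{1}{226201} - \frac{430279}{275761} = \left(- \frac{185439}{4}\right) \frac{1}{226201} - \frac{430279}{275761} = - \frac{185439}{904804} - \frac{430279}{275761} = - \frac{440455004395}{249509655844}$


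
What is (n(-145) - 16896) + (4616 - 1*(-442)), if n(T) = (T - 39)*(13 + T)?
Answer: 12450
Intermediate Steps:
n(T) = (-39 + T)*(13 + T)
(n(-145) - 16896) + (4616 - 1*(-442)) = ((-507 + (-145)² - 26*(-145)) - 16896) + (4616 - 1*(-442)) = ((-507 + 21025 + 3770) - 16896) + (4616 + 442) = (24288 - 16896) + 5058 = 7392 + 5058 = 12450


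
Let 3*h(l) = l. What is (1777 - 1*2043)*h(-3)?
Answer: 266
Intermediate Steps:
h(l) = l/3
(1777 - 1*2043)*h(-3) = (1777 - 1*2043)*((⅓)*(-3)) = (1777 - 2043)*(-1) = -266*(-1) = 266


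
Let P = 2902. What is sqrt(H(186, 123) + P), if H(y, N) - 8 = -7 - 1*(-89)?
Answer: 4*sqrt(187) ≈ 54.699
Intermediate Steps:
H(y, N) = 90 (H(y, N) = 8 + (-7 - 1*(-89)) = 8 + (-7 + 89) = 8 + 82 = 90)
sqrt(H(186, 123) + P) = sqrt(90 + 2902) = sqrt(2992) = 4*sqrt(187)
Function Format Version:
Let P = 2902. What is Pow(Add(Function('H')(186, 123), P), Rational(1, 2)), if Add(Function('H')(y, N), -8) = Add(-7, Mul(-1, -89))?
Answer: Mul(4, Pow(187, Rational(1, 2))) ≈ 54.699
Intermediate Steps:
Function('H')(y, N) = 90 (Function('H')(y, N) = Add(8, Add(-7, Mul(-1, -89))) = Add(8, Add(-7, 89)) = Add(8, 82) = 90)
Pow(Add(Function('H')(186, 123), P), Rational(1, 2)) = Pow(Add(90, 2902), Rational(1, 2)) = Pow(2992, Rational(1, 2)) = Mul(4, Pow(187, Rational(1, 2)))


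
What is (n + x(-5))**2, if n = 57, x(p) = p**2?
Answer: 6724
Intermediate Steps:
(n + x(-5))**2 = (57 + (-5)**2)**2 = (57 + 25)**2 = 82**2 = 6724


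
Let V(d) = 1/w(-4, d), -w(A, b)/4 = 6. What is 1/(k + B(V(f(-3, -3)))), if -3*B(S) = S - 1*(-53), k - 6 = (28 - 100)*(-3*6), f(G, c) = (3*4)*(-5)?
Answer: 72/92473 ≈ 0.00077861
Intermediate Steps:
w(A, b) = -24 (w(A, b) = -4*6 = -24)
f(G, c) = -60 (f(G, c) = 12*(-5) = -60)
V(d) = -1/24 (V(d) = 1/(-24) = -1/24)
k = 1302 (k = 6 + (28 - 100)*(-3*6) = 6 - 72*(-18) = 6 + 1296 = 1302)
B(S) = -53/3 - S/3 (B(S) = -(S - 1*(-53))/3 = -(S + 53)/3 = -(53 + S)/3 = -53/3 - S/3)
1/(k + B(V(f(-3, -3)))) = 1/(1302 + (-53/3 - 1/3*(-1/24))) = 1/(1302 + (-53/3 + 1/72)) = 1/(1302 - 1271/72) = 1/(92473/72) = 72/92473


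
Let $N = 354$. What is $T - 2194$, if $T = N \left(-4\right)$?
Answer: $-3610$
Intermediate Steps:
$T = -1416$ ($T = 354 \left(-4\right) = -1416$)
$T - 2194 = -1416 - 2194 = -3610$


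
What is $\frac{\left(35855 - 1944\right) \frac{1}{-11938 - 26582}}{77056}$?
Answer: $- \frac{33911}{2968197120} \approx -1.1425 \cdot 10^{-5}$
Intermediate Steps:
$\frac{\left(35855 - 1944\right) \frac{1}{-11938 - 26582}}{77056} = \frac{33911}{-38520} \cdot \frac{1}{77056} = 33911 \left(- \frac{1}{38520}\right) \frac{1}{77056} = \left(- \frac{33911}{38520}\right) \frac{1}{77056} = - \frac{33911}{2968197120}$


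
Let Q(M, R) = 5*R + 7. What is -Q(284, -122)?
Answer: 603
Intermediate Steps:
Q(M, R) = 7 + 5*R
-Q(284, -122) = -(7 + 5*(-122)) = -(7 - 610) = -1*(-603) = 603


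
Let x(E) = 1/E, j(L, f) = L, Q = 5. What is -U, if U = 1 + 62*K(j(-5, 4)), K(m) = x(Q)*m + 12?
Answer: -683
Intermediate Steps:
K(m) = 12 + m/5 (K(m) = m/5 + 12 = 12 + m/5)
U = 683 (U = 1 + 62*(12 + (⅕)*(-5)) = 1 + 62*(12 - 1) = 1 + 62*11 = 1 + 682 = 683)
-U = -1*683 = -683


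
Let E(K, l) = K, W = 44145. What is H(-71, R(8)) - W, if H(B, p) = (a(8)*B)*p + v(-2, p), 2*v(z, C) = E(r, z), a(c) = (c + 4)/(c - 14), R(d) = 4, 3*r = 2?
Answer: -130730/3 ≈ -43577.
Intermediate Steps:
r = ⅔ (r = (⅓)*2 = ⅔ ≈ 0.66667)
a(c) = (4 + c)/(-14 + c)
v(z, C) = ⅓ (v(z, C) = (½)*(⅔) = ⅓)
H(B, p) = ⅓ - 2*B*p (H(B, p) = (((4 + 8)/(-14 + 8))*B)*p + ⅓ = ((12/(-6))*B)*p + ⅓ = ((-⅙*12)*B)*p + ⅓ = (-2*B)*p + ⅓ = -2*B*p + ⅓ = ⅓ - 2*B*p)
H(-71, R(8)) - W = (⅓ - 2*(-71)*4) - 1*44145 = (⅓ + 568) - 44145 = 1705/3 - 44145 = -130730/3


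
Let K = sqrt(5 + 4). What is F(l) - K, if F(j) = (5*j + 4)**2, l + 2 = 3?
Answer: 78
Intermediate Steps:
l = 1 (l = -2 + 3 = 1)
K = 3 (K = sqrt(9) = 3)
F(j) = (4 + 5*j)**2
F(l) - K = (4 + 5*1)**2 - 1*3 = (4 + 5)**2 - 3 = 9**2 - 3 = 81 - 3 = 78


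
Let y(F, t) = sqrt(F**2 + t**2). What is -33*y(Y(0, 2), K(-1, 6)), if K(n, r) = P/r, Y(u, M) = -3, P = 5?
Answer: -11*sqrt(349)/2 ≈ -102.75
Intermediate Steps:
K(n, r) = 5/r
-33*y(Y(0, 2), K(-1, 6)) = -33*sqrt((-3)**2 + (5/6)**2) = -33*sqrt(9 + (5*(1/6))**2) = -33*sqrt(9 + (5/6)**2) = -33*sqrt(9 + 25/36) = -11*sqrt(349)/2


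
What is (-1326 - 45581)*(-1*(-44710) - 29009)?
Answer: -736486807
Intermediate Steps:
(-1326 - 45581)*(-1*(-44710) - 29009) = -46907*(44710 - 29009) = -46907*15701 = -736486807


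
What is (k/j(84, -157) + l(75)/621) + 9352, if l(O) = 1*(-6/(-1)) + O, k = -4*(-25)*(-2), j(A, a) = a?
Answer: 33775143/3611 ≈ 9353.4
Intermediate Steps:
k = -200 (k = 100*(-2) = -200)
l(O) = 6 + O (l(O) = 1*(-6*(-1)) + O = 1*6 + O = 6 + O)
(k/j(84, -157) + l(75)/621) + 9352 = (-200/(-157) + (6 + 75)/621) + 9352 = (-200*(-1/157) + 81*(1/621)) + 9352 = (200/157 + 3/23) + 9352 = 5071/3611 + 9352 = 33775143/3611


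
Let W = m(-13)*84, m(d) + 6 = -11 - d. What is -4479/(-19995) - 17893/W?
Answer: 119758493/2239440 ≈ 53.477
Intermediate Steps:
m(d) = -17 - d (m(d) = -6 + (-11 - d) = -17 - d)
W = -336 (W = (-17 - 1*(-13))*84 = (-17 + 13)*84 = -4*84 = -336)
-4479/(-19995) - 17893/W = -4479/(-19995) - 17893/(-336) = -4479*(-1/19995) - 17893*(-1/336) = 1493/6665 + 17893/336 = 119758493/2239440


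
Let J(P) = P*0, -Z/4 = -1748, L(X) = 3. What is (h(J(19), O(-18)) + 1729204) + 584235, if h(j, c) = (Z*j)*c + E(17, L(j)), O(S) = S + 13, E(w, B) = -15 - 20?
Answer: 2313404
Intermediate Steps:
E(w, B) = -35
Z = 6992 (Z = -4*(-1748) = 6992)
O(S) = 13 + S
J(P) = 0
h(j, c) = -35 + 6992*c*j (h(j, c) = (6992*j)*c - 35 = 6992*c*j - 35 = -35 + 6992*c*j)
(h(J(19), O(-18)) + 1729204) + 584235 = ((-35 + 6992*(13 - 18)*0) + 1729204) + 584235 = ((-35 + 6992*(-5)*0) + 1729204) + 584235 = ((-35 + 0) + 1729204) + 584235 = (-35 + 1729204) + 584235 = 1729169 + 584235 = 2313404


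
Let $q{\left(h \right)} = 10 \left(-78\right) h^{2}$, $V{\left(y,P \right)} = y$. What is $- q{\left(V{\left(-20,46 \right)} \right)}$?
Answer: $312000$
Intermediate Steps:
$q{\left(h \right)} = - 780 h^{2}$
$- q{\left(V{\left(-20,46 \right)} \right)} = - \left(-780\right) \left(-20\right)^{2} = - \left(-780\right) 400 = \left(-1\right) \left(-312000\right) = 312000$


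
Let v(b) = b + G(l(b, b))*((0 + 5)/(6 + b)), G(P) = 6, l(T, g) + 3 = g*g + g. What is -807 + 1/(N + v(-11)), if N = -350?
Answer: -296170/367 ≈ -807.00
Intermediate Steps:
l(T, g) = -3 + g + g² (l(T, g) = -3 + (g*g + g) = -3 + (g² + g) = -3 + (g + g²) = -3 + g + g²)
v(b) = b + 30/(6 + b) (v(b) = b + 6*((0 + 5)/(6 + b)) = b + 6*(5/(6 + b)) = b + 30/(6 + b))
-807 + 1/(N + v(-11)) = -807 + 1/(-350 + (30 + (-11)² + 6*(-11))/(6 - 11)) = -807 + 1/(-350 + (30 + 121 - 66)/(-5)) = -807 + 1/(-350 - ⅕*85) = -807 + 1/(-350 - 17) = -807 + 1/(-367) = -807 - 1/367 = -296170/367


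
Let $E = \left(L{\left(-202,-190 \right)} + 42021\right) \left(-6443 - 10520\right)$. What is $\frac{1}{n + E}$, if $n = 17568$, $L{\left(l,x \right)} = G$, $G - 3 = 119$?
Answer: $- \frac{1}{714854141} \approx -1.3989 \cdot 10^{-9}$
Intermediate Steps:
$G = 122$ ($G = 3 + 119 = 122$)
$L{\left(l,x \right)} = 122$
$E = -714871709$ ($E = \left(122 + 42021\right) \left(-6443 - 10520\right) = 42143 \left(-16963\right) = -714871709$)
$\frac{1}{n + E} = \frac{1}{17568 - 714871709} = \frac{1}{-714854141} = - \frac{1}{714854141}$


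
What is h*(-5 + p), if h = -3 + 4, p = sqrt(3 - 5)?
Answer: -5 + I*sqrt(2) ≈ -5.0 + 1.4142*I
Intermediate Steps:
p = I*sqrt(2) (p = sqrt(-2) = I*sqrt(2) ≈ 1.4142*I)
h = 1
h*(-5 + p) = 1*(-5 + I*sqrt(2)) = -5 + I*sqrt(2)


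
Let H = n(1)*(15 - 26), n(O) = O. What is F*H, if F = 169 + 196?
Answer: -4015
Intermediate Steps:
F = 365
H = -11 (H = 1*(15 - 26) = 1*(-11) = -11)
F*H = 365*(-11) = -4015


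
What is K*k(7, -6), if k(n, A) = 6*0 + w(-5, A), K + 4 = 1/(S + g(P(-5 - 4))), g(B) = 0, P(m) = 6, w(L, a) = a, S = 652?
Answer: 7821/326 ≈ 23.991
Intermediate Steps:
K = -2607/652 (K = -4 + 1/(652 + 0) = -4 + 1/652 = -2607/652 ≈ -3.9985)
k(n, A) = A (k(n, A) = 6*0 + A = 0 + A = A)
K*k(7, -6) = -2607/652*(-6) = 7821/326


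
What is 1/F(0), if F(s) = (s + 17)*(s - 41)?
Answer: -1/697 ≈ -0.0014347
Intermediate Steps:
F(s) = (-41 + s)*(17 + s) (F(s) = (17 + s)*(-41 + s) = (-41 + s)*(17 + s))
1/F(0) = 1/(-697 + 0² - 24*0) = 1/(-697 + 0 + 0) = 1/(-697) = -1/697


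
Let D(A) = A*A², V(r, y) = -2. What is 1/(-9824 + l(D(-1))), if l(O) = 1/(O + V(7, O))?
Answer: -3/29473 ≈ -0.00010179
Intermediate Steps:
D(A) = A³
l(O) = 1/(-2 + O) (l(O) = 1/(O - 2) = 1/(-2 + O))
1/(-9824 + l(D(-1))) = 1/(-9824 + 1/(-2 + (-1)³)) = 1/(-9824 + 1/(-2 - 1)) = 1/(-9824 + 1/(-3)) = 1/(-9824 - ⅓) = 1/(-29473/3) = -3/29473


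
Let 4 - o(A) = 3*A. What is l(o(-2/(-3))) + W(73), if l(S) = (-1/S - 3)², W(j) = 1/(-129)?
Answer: 6317/516 ≈ 12.242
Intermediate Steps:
W(j) = -1/129
o(A) = 4 - 3*A
l(S) = (-3 - 1/S)²
l(o(-2/(-3))) + W(73) = (1 + 3*(4 - (-6)/(-3)))²/(4 - (-6)/(-3))² - 1/129 = (1 + 3*(4 - (-6)*(-1)/3))²/(4 - (-6)*(-1)/3)² - 1/129 = (1 + 3*(4 - 3*⅔))²/(4 - 3*⅔)² - 1/129 = (1 + 3*(4 - 2))²/(4 - 2)² - 1/129 = (1 + 3*2)²/2² - 1/129 = (1 + 6)²/4 - 1/129 = (¼)*7² - 1/129 = (¼)*49 - 1/129 = 49/4 - 1/129 = 6317/516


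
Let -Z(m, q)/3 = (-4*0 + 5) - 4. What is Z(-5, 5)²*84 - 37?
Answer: 719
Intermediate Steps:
Z(m, q) = -3 (Z(m, q) = -3*((-4*0 + 5) - 4) = -3*((0 + 5) - 4) = -3*(5 - 4) = -3*1 = -3)
Z(-5, 5)²*84 - 37 = (-3)²*84 - 37 = 9*84 - 37 = 756 - 37 = 719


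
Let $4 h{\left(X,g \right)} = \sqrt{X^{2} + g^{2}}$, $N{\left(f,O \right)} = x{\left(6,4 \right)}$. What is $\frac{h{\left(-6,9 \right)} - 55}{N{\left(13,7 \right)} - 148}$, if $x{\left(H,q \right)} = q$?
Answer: $\frac{55}{144} - \frac{\sqrt{13}}{192} \approx 0.36317$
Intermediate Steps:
$N{\left(f,O \right)} = 4$
$h{\left(X,g \right)} = \frac{\sqrt{X^{2} + g^{2}}}{4}$
$\frac{h{\left(-6,9 \right)} - 55}{N{\left(13,7 \right)} - 148} = \frac{\frac{\sqrt{\left(-6\right)^{2} + 9^{2}}}{4} - 55}{4 - 148} = \frac{\frac{\sqrt{36 + 81}}{4} - 55}{-144} = - \frac{\frac{\sqrt{117}}{4} - 55}{144} = - \frac{\frac{3 \sqrt{13}}{4} - 55}{144} = - \frac{-55 + \frac{3 \sqrt{13}}{4}}{144} = \frac{55}{144} - \frac{\sqrt{13}}{192}$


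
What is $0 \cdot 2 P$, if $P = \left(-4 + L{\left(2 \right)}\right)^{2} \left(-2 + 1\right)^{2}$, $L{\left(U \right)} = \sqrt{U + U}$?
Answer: $0$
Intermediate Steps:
$L{\left(U \right)} = \sqrt{2} \sqrt{U}$ ($L{\left(U \right)} = \sqrt{2 U} = \sqrt{2} \sqrt{U}$)
$P = 4$ ($P = \left(-4 + \sqrt{2} \sqrt{2}\right)^{2} \left(-2 + 1\right)^{2} = \left(-4 + 2\right)^{2} \left(-1\right)^{2} = \left(-2\right)^{2} \cdot 1 = 4 \cdot 1 = 4$)
$0 \cdot 2 P = 0 \cdot 2 \cdot 4 = 0 \cdot 4 = 0$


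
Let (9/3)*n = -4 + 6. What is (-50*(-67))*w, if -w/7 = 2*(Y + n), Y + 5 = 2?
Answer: 328300/3 ≈ 1.0943e+5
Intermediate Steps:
Y = -3 (Y = -5 + 2 = -3)
n = ⅔ (n = (-4 + 6)/3 = (⅓)*2 = ⅔ ≈ 0.66667)
w = 98/3 (w = -14*(-3 + ⅔) = -14*(-7)/3 = -7*(-14/3) = 98/3 ≈ 32.667)
(-50*(-67))*w = -50*(-67)*(98/3) = 3350*(98/3) = 328300/3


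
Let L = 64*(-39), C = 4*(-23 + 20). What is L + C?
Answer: -2508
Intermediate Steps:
C = -12 (C = 4*(-3) = -12)
L = -2496
L + C = -2496 - 12 = -2508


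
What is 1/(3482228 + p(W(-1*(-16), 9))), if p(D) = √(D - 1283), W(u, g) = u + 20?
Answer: 3482228/12125911845231 - I*√1247/12125911845231 ≈ 2.8717e-7 - 2.9122e-12*I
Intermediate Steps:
W(u, g) = 20 + u
p(D) = √(-1283 + D)
1/(3482228 + p(W(-1*(-16), 9))) = 1/(3482228 + √(-1283 + (20 - 1*(-16)))) = 1/(3482228 + √(-1283 + (20 + 16))) = 1/(3482228 + √(-1283 + 36)) = 1/(3482228 + √(-1247)) = 1/(3482228 + I*√1247)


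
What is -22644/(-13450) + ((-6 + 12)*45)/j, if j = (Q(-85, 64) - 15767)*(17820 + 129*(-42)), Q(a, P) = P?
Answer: 122496772299/72760243075 ≈ 1.6836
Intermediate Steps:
j = -194748606 (j = (64 - 15767)*(17820 + 129*(-42)) = -15703*(17820 - 5418) = -15703*12402 = -194748606)
-22644/(-13450) + ((-6 + 12)*45)/j = -22644/(-13450) + ((-6 + 12)*45)/(-194748606) = -22644*(-1/13450) + (6*45)*(-1/194748606) = 11322/6725 + 270*(-1/194748606) = 11322/6725 - 15/10819367 = 122496772299/72760243075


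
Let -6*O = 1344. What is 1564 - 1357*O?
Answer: 305532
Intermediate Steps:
O = -224 (O = -⅙*1344 = -224)
1564 - 1357*O = 1564 - 1357*(-224) = 1564 + 303968 = 305532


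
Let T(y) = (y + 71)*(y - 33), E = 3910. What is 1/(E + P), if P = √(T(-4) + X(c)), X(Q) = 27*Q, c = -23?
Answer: 391/1529120 - I*√31/1529120 ≈ 0.0002557 - 3.6412e-6*I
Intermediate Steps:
T(y) = (-33 + y)*(71 + y) (T(y) = (71 + y)*(-33 + y) = (-33 + y)*(71 + y))
P = 10*I*√31 (P = √((-2343 + (-4)² + 38*(-4)) + 27*(-23)) = √((-2343 + 16 - 152) - 621) = √(-2479 - 621) = √(-3100) = 10*I*√31 ≈ 55.678*I)
1/(E + P) = 1/(3910 + 10*I*√31)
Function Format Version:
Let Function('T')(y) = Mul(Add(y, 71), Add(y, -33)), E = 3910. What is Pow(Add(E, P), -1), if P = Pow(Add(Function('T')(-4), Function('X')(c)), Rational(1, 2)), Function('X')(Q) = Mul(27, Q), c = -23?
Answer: Add(Rational(391, 1529120), Mul(Rational(-1, 1529120), I, Pow(31, Rational(1, 2)))) ≈ Add(0.00025570, Mul(-3.6412e-6, I))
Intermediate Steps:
Function('T')(y) = Mul(Add(-33, y), Add(71, y)) (Function('T')(y) = Mul(Add(71, y), Add(-33, y)) = Mul(Add(-33, y), Add(71, y)))
P = Mul(10, I, Pow(31, Rational(1, 2))) (P = Pow(Add(Add(-2343, Pow(-4, 2), Mul(38, -4)), Mul(27, -23)), Rational(1, 2)) = Pow(Add(Add(-2343, 16, -152), -621), Rational(1, 2)) = Pow(Add(-2479, -621), Rational(1, 2)) = Pow(-3100, Rational(1, 2)) = Mul(10, I, Pow(31, Rational(1, 2))) ≈ Mul(55.678, I))
Pow(Add(E, P), -1) = Pow(Add(3910, Mul(10, I, Pow(31, Rational(1, 2)))), -1)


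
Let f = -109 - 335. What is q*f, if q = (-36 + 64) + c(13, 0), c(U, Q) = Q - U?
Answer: -6660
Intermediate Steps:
q = 15 (q = (-36 + 64) + (0 - 1*13) = 28 + (0 - 13) = 28 - 13 = 15)
f = -444
q*f = 15*(-444) = -6660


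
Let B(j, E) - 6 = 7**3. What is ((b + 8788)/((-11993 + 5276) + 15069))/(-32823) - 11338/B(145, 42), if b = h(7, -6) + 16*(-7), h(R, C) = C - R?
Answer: -3108176220635/95674055904 ≈ -32.487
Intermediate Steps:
B(j, E) = 349 (B(j, E) = 6 + 7**3 = 6 + 343 = 349)
b = -125 (b = (-6 - 1*7) + 16*(-7) = (-6 - 7) - 112 = -13 - 112 = -125)
((b + 8788)/((-11993 + 5276) + 15069))/(-32823) - 11338/B(145, 42) = ((-125 + 8788)/((-11993 + 5276) + 15069))/(-32823) - 11338/349 = (8663/(-6717 + 15069))*(-1/32823) - 11338*1/349 = (8663/8352)*(-1/32823) - 11338/349 = -8663/274137696 - 11338/349 = -3108176220635/95674055904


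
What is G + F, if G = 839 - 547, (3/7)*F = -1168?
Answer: -7300/3 ≈ -2433.3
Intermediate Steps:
F = -8176/3 (F = (7/3)*(-1168) = -8176/3 ≈ -2725.3)
G = 292
G + F = 292 - 8176/3 = -7300/3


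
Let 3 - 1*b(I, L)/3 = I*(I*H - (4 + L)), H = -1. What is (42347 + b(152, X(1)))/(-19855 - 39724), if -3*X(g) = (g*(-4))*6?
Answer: -117140/59579 ≈ -1.9661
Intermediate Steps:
X(g) = 8*g (X(g) = -g*(-4)*6/3 = -(-4*g)*6/3 = -(-8)*g = 8*g)
b(I, L) = 9 - 3*I*(-4 - I - L) (b(I, L) = 9 - 3*I*(I*(-1) - (4 + L)) = 9 - 3*I*(-I + (-4 - L)) = 9 - 3*I*(-4 - I - L))
(42347 + b(152, X(1)))/(-19855 - 39724) = (42347 + (9 + 3*152² + 12*152 + 3*152*(8*1)))/(-19855 - 39724) = (42347 + (9 + 3*23104 + 1824 + 3*152*8))/(-59579) = (42347 + (9 + 69312 + 1824 + 3648))*(-1/59579) = (42347 + 74793)*(-1/59579) = 117140*(-1/59579) = -117140/59579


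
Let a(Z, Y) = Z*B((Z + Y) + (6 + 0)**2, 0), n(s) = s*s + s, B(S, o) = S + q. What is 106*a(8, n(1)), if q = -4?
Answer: 35616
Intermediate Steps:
B(S, o) = -4 + S (B(S, o) = S - 4 = -4 + S)
n(s) = s + s**2 (n(s) = s**2 + s = s + s**2)
a(Z, Y) = Z*(32 + Y + Z) (a(Z, Y) = Z*(-4 + ((Z + Y) + (6 + 0)**2)) = Z*(-4 + ((Y + Z) + 6**2)) = Z*(-4 + ((Y + Z) + 36)) = Z*(-4 + (36 + Y + Z)) = Z*(32 + Y + Z))
106*a(8, n(1)) = 106*(8*(32 + 1*(1 + 1) + 8)) = 106*(8*(32 + 1*2 + 8)) = 106*(8*(32 + 2 + 8)) = 106*(8*42) = 106*336 = 35616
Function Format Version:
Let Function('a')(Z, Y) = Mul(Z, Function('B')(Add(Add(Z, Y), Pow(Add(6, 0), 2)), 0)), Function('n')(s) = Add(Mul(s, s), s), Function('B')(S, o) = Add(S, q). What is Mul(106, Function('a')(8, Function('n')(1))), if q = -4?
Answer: 35616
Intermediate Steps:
Function('B')(S, o) = Add(-4, S) (Function('B')(S, o) = Add(S, -4) = Add(-4, S))
Function('n')(s) = Add(s, Pow(s, 2)) (Function('n')(s) = Add(Pow(s, 2), s) = Add(s, Pow(s, 2)))
Function('a')(Z, Y) = Mul(Z, Add(32, Y, Z)) (Function('a')(Z, Y) = Mul(Z, Add(-4, Add(Add(Z, Y), Pow(Add(6, 0), 2)))) = Mul(Z, Add(-4, Add(Add(Y, Z), Pow(6, 2)))) = Mul(Z, Add(-4, Add(Add(Y, Z), 36))) = Mul(Z, Add(-4, Add(36, Y, Z))) = Mul(Z, Add(32, Y, Z)))
Mul(106, Function('a')(8, Function('n')(1))) = Mul(106, Mul(8, Add(32, Mul(1, Add(1, 1)), 8))) = Mul(106, Mul(8, Add(32, Mul(1, 2), 8))) = Mul(106, Mul(8, Add(32, 2, 8))) = Mul(106, Mul(8, 42)) = Mul(106, 336) = 35616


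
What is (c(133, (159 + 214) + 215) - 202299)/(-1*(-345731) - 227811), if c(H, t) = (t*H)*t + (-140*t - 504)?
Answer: 4154439/10720 ≈ 387.54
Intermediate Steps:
c(H, t) = -504 - 140*t + H*t² (c(H, t) = (H*t)*t + (-504 - 140*t) = H*t² + (-504 - 140*t) = -504 - 140*t + H*t²)
(c(133, (159 + 214) + 215) - 202299)/(-1*(-345731) - 227811) = ((-504 - 140*((159 + 214) + 215) + 133*((159 + 214) + 215)²) - 202299)/(-1*(-345731) - 227811) = ((-504 - 140*(373 + 215) + 133*(373 + 215)²) - 202299)/(345731 - 227811) = ((-504 - 140*588 + 133*588²) - 202299)/117920 = ((-504 - 82320 + 133*345744) - 202299)*(1/117920) = ((-504 - 82320 + 45983952) - 202299)*(1/117920) = (45901128 - 202299)*(1/117920) = 45698829*(1/117920) = 4154439/10720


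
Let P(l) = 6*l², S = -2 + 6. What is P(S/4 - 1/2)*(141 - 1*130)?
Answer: 33/2 ≈ 16.500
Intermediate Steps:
S = 4
P(S/4 - 1/2)*(141 - 1*130) = (6*(4/4 - 1/2)²)*(141 - 1*130) = (6*(4*(¼) - 1*½)²)*(141 - 130) = (6*(1 - ½)²)*11 = (6*(½)²)*11 = (6*(¼))*11 = (3/2)*11 = 33/2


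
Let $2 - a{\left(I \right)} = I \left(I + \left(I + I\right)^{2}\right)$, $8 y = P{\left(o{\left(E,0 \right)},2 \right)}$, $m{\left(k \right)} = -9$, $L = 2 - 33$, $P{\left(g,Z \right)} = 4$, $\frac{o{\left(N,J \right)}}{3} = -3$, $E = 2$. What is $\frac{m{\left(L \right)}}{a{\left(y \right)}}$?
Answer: $- \frac{36}{5} \approx -7.2$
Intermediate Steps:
$o{\left(N,J \right)} = -9$ ($o{\left(N,J \right)} = 3 \left(-3\right) = -9$)
$L = -31$
$y = \frac{1}{2}$ ($y = \frac{1}{8} \cdot 4 = \frac{1}{2} \approx 0.5$)
$a{\left(I \right)} = 2 - I \left(I + 4 I^{2}\right)$ ($a{\left(I \right)} = 2 - I \left(I + \left(I + I\right)^{2}\right) = 2 - I \left(I + \left(2 I\right)^{2}\right) = 2 - I \left(I + 4 I^{2}\right)$)
$\frac{m{\left(L \right)}}{a{\left(y \right)}} = - \frac{9}{2 - \left(\frac{1}{2}\right)^{2} - \frac{4}{8}} = - \frac{9}{2 - \frac{1}{4} - \frac{1}{2}} = - \frac{9}{\frac{5}{4}} = \left(-9\right) \frac{4}{5} = - \frac{36}{5}$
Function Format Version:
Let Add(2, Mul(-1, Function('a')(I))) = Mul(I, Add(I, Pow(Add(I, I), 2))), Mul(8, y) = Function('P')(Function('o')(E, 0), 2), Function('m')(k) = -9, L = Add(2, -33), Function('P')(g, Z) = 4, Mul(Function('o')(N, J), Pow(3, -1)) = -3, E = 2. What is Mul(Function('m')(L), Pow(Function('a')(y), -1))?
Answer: Rational(-36, 5) ≈ -7.2000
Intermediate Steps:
Function('o')(N, J) = -9 (Function('o')(N, J) = Mul(3, -3) = -9)
L = -31
y = Rational(1, 2) (y = Mul(Rational(1, 8), 4) = Rational(1, 2) ≈ 0.50000)
Function('a')(I) = Add(2, Mul(-1, I, Add(I, Mul(4, Pow(I, 2))))) (Function('a')(I) = Add(2, Mul(-1, Mul(I, Add(I, Pow(Add(I, I), 2))))) = Add(2, Mul(-1, Mul(I, Add(I, Pow(Mul(2, I), 2))))) = Add(2, Mul(-1, Mul(I, Add(I, Mul(4, Pow(I, 2)))))) = Add(2, Mul(-1, I, Add(I, Mul(4, Pow(I, 2))))))
Mul(Function('m')(L), Pow(Function('a')(y), -1)) = Mul(-9, Pow(Add(2, Mul(-1, Pow(Rational(1, 2), 2)), Mul(-4, Pow(Rational(1, 2), 3))), -1)) = Mul(-9, Pow(Add(2, Mul(-1, Rational(1, 4)), Mul(-4, Rational(1, 8))), -1)) = Mul(-9, Pow(Add(2, Rational(-1, 4), Rational(-1, 2)), -1)) = Mul(-9, Pow(Rational(5, 4), -1)) = Mul(-9, Rational(4, 5)) = Rational(-36, 5)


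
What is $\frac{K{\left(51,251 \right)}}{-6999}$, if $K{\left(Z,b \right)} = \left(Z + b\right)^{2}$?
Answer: $- \frac{91204}{6999} \approx -13.031$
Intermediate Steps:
$\frac{K{\left(51,251 \right)}}{-6999} = \frac{\left(51 + 251\right)^{2}}{-6999} = 302^{2} \left(- \frac{1}{6999}\right) = 91204 \left(- \frac{1}{6999}\right) = - \frac{91204}{6999}$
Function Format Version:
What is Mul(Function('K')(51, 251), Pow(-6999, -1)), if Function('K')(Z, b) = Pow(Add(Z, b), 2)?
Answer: Rational(-91204, 6999) ≈ -13.031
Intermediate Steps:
Mul(Function('K')(51, 251), Pow(-6999, -1)) = Mul(Pow(Add(51, 251), 2), Pow(-6999, -1)) = Mul(Pow(302, 2), Rational(-1, 6999)) = Mul(91204, Rational(-1, 6999)) = Rational(-91204, 6999)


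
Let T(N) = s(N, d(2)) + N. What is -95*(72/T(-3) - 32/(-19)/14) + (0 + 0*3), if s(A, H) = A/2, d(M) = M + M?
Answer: 10560/7 ≈ 1508.6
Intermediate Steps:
d(M) = 2*M
s(A, H) = A/2 (s(A, H) = A*(1/2) = A/2)
T(N) = 3*N/2 (T(N) = N/2 + N = 3*N/2)
-95*(72/T(-3) - 32/(-19)/14) + (0 + 0*3) = -95*(72/(((3/2)*(-3))) - 32/(-19)/14) + (0 + 0*3) = -95*(72/(-9/2) - 32*(-1/19)*(1/14)) + (0 + 0) = -95*(72*(-2/9) + (32/19)*(1/14)) + 0 = -95*(-16 + 16/133) + 0 = -95*(-2112/133) + 0 = 10560/7 + 0 = 10560/7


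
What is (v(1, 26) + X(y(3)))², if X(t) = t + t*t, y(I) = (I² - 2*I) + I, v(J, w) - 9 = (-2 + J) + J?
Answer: 2601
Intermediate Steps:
v(J, w) = 7 + 2*J (v(J, w) = 9 + ((-2 + J) + J) = 9 + (-2 + 2*J) = 7 + 2*J)
y(I) = I² - I
X(t) = t + t²
(v(1, 26) + X(y(3)))² = ((7 + 2*1) + (3*(-1 + 3))*(1 + 3*(-1 + 3)))² = ((7 + 2) + (3*2)*(1 + 3*2))² = (9 + 6*(1 + 6))² = (9 + 6*7)² = (9 + 42)² = 51² = 2601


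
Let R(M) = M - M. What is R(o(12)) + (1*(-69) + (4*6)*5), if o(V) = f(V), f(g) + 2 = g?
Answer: 51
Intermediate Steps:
f(g) = -2 + g
o(V) = -2 + V
R(M) = 0
R(o(12)) + (1*(-69) + (4*6)*5) = 0 + (1*(-69) + (4*6)*5) = 0 + (-69 + 24*5) = 0 + (-69 + 120) = 0 + 51 = 51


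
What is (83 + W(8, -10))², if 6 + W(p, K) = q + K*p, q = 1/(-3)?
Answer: 100/9 ≈ 11.111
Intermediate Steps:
q = -⅓ ≈ -0.33333
W(p, K) = -19/3 + K*p (W(p, K) = -6 + (-⅓ + K*p) = -19/3 + K*p)
(83 + W(8, -10))² = (83 + (-19/3 - 10*8))² = (83 + (-19/3 - 80))² = (83 - 259/3)² = (-10/3)² = 100/9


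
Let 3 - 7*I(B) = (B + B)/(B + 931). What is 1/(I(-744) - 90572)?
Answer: -1309/118556699 ≈ -1.1041e-5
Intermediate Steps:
I(B) = 3/7 - 2*B/(7*(931 + B)) (I(B) = 3/7 - (B + B)/(7*(B + 931)) = 3/7 - 2*B/(7*(931 + B)))
1/(I(-744) - 90572) = 1/((2793 - 744)/(7*(931 - 744)) - 90572) = 1/((⅐)*2049/187 - 90572) = 1/((⅐)*(1/187)*2049 - 90572) = 1/(2049/1309 - 90572) = 1/(-118556699/1309) = -1309/118556699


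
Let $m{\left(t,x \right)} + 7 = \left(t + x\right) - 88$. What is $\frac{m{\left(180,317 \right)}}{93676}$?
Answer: $\frac{201}{46838} \approx 0.0042914$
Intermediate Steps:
$m{\left(t,x \right)} = -95 + t + x$ ($m{\left(t,x \right)} = -7 - \left(88 - t - x\right) = -7 + \left(-88 + t + x\right) = -95 + t + x$)
$\frac{m{\left(180,317 \right)}}{93676} = \frac{-95 + 180 + 317}{93676} = 402 \cdot \frac{1}{93676} = \frac{201}{46838}$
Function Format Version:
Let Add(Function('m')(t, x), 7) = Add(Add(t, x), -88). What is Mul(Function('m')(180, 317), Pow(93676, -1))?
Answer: Rational(201, 46838) ≈ 0.0042914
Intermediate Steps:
Function('m')(t, x) = Add(-95, t, x) (Function('m')(t, x) = Add(-7, Add(Add(t, x), -88)) = Add(-7, Add(-88, t, x)) = Add(-95, t, x))
Mul(Function('m')(180, 317), Pow(93676, -1)) = Mul(Add(-95, 180, 317), Pow(93676, -1)) = Mul(402, Rational(1, 93676)) = Rational(201, 46838)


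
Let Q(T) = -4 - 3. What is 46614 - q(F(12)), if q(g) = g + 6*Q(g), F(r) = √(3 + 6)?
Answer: 46653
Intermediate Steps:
Q(T) = -7
F(r) = 3 (F(r) = √9 = 3)
q(g) = -42 + g (q(g) = g + 6*(-7) = g - 42 = -42 + g)
46614 - q(F(12)) = 46614 - (-42 + 3) = 46614 - 1*(-39) = 46614 + 39 = 46653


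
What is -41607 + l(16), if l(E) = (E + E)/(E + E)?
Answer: -41606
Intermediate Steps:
l(E) = 1 (l(E) = (2*E)/((2*E)) = (2*E)*(1/(2*E)) = 1)
-41607 + l(16) = -41607 + 1 = -41606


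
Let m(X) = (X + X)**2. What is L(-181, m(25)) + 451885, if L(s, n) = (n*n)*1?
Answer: 6701885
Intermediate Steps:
m(X) = 4*X**2 (m(X) = (2*X)**2 = 4*X**2)
L(s, n) = n**2 (L(s, n) = n**2*1 = n**2)
L(-181, m(25)) + 451885 = (4*25**2)**2 + 451885 = (4*625)**2 + 451885 = 2500**2 + 451885 = 6250000 + 451885 = 6701885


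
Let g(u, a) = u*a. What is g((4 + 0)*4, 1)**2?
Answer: 256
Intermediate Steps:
g(u, a) = a*u
g((4 + 0)*4, 1)**2 = (1*((4 + 0)*4))**2 = (1*(4*4))**2 = (1*16)**2 = 16**2 = 256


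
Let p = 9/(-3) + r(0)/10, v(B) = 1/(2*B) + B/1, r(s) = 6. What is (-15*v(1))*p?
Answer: 54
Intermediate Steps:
v(B) = B + 1/(2*B) (v(B) = 1/(2*B) + B*1 = 1/(2*B) + B = B + 1/(2*B))
p = -12/5 (p = 9/(-3) + 6/10 = 9*(-⅓) + 6*(⅒) = -3 + ⅗ = -12/5 ≈ -2.4000)
(-15*v(1))*p = -15*(1 + (½)/1)*(-12/5) = -15*(1 + (½)*1)*(-12/5) = -15*(1 + ½)*(-12/5) = -15*3/2*(-12/5) = -45/2*(-12/5) = 54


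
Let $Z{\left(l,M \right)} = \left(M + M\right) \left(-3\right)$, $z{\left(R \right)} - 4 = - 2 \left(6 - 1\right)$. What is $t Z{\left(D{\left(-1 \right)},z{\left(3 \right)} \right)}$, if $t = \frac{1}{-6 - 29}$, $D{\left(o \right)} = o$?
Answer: $- \frac{36}{35} \approx -1.0286$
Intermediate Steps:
$z{\left(R \right)} = -6$ ($z{\left(R \right)} = 4 - 2 \left(6 - 1\right) = 4 - 10 = -6$)
$Z{\left(l,M \right)} = - 6 M$ ($Z{\left(l,M \right)} = 2 M \left(-3\right) = - 6 M$)
$t = - \frac{1}{35}$ ($t = \frac{1}{-35} = - \frac{1}{35} \approx -0.028571$)
$t Z{\left(D{\left(-1 \right)},z{\left(3 \right)} \right)} = - \frac{\left(-6\right) \left(-6\right)}{35} = \left(- \frac{1}{35}\right) 36 = - \frac{36}{35}$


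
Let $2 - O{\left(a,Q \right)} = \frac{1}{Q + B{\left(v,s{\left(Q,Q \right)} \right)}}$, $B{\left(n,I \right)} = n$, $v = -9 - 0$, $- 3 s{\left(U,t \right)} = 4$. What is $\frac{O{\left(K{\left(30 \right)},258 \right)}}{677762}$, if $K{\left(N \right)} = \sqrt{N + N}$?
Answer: $\frac{497}{168762738} \approx 2.945 \cdot 10^{-6}$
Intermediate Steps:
$s{\left(U,t \right)} = - \frac{4}{3}$ ($s{\left(U,t \right)} = \left(- \frac{1}{3}\right) 4 = - \frac{4}{3}$)
$v = -9$ ($v = -9 + 0 = -9$)
$K{\left(N \right)} = \sqrt{2} \sqrt{N}$ ($K{\left(N \right)} = \sqrt{2 N} = \sqrt{2} \sqrt{N}$)
$O{\left(a,Q \right)} = 2 - \frac{1}{-9 + Q}$ ($O{\left(a,Q \right)} = 2 - \frac{1}{Q - 9} = 2 - \frac{1}{-9 + Q}$)
$\frac{O{\left(K{\left(30 \right)},258 \right)}}{677762} = \frac{\frac{1}{-9 + 258} \left(-19 + 2 \cdot 258\right)}{677762} = \frac{-19 + 516}{249} \cdot \frac{1}{677762} = \frac{1}{249} \cdot 497 \cdot \frac{1}{677762} = \frac{497}{249} \cdot \frac{1}{677762} = \frac{497}{168762738}$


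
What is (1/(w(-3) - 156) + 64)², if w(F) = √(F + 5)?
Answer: 1212467064201/296071778 - 778610*√2/148035889 ≈ 4095.2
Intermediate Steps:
w(F) = √(5 + F)
(1/(w(-3) - 156) + 64)² = (1/(√(5 - 3) - 156) + 64)² = (1/(√2 - 156) + 64)² = (1/(-156 + √2) + 64)² = (64 + 1/(-156 + √2))²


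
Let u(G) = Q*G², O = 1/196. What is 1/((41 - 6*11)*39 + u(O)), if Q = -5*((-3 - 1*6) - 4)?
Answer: -38416/37455535 ≈ -0.0010256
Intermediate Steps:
Q = 65 (Q = -5*((-3 - 6) - 4) = -5*(-9 - 4) = -5*(-13) = 65)
O = 1/196 ≈ 0.0051020
u(G) = 65*G²
1/((41 - 6*11)*39 + u(O)) = 1/((41 - 6*11)*39 + 65*(1/196)²) = 1/((41 - 66)*39 + 65*(1/38416)) = 1/(-25*39 + 65/38416) = 1/(-975 + 65/38416) = 1/(-37455535/38416) = -38416/37455535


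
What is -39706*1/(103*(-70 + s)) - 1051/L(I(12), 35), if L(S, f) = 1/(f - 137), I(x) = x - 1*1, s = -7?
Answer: 850258768/7931 ≈ 1.0721e+5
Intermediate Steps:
I(x) = -1 + x (I(x) = x - 1 = -1 + x)
L(S, f) = 1/(-137 + f)
-39706*1/(103*(-70 + s)) - 1051/L(I(12), 35) = -39706*1/(103*(-70 - 7)) - 1051/(1/(-137 + 35)) = -39706/(103*(-77)) - 1051/(1/(-102)) = -39706/(-7931) - 1051/(-1/102) = -39706*(-1/7931) - 1051*(-102) = 39706/7931 + 107202 = 850258768/7931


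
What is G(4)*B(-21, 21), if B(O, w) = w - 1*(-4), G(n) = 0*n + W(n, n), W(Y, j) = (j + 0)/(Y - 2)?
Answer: 50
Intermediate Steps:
W(Y, j) = j/(-2 + Y)
G(n) = n/(-2 + n) (G(n) = 0*n + n/(-2 + n) = 0 + n/(-2 + n) = n/(-2 + n))
B(O, w) = 4 + w (B(O, w) = w + 4 = 4 + w)
G(4)*B(-21, 21) = (4/(-2 + 4))*(4 + 21) = (4/2)*25 = (4*(1/2))*25 = 2*25 = 50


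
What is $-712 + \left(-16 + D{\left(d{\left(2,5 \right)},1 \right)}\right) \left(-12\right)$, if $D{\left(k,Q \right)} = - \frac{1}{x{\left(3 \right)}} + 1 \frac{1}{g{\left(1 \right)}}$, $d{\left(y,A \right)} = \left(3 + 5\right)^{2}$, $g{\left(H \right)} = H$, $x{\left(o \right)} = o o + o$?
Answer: $-531$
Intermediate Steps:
$x{\left(o \right)} = o + o^{2}$ ($x{\left(o \right)} = o^{2} + o = o + o^{2}$)
$d{\left(y,A \right)} = 64$ ($d{\left(y,A \right)} = 8^{2} = 64$)
$D{\left(k,Q \right)} = \frac{11}{12}$ ($D{\left(k,Q \right)} = - \frac{1}{3 \left(1 + 3\right)} + 1 \cdot 1^{-1} = - \frac{1}{3 \cdot 4} + 1 \cdot 1 = - \frac{1}{12} + 1 = \frac{11}{12}$)
$-712 + \left(-16 + D{\left(d{\left(2,5 \right)},1 \right)}\right) \left(-12\right) = -712 + \left(-16 + \frac{11}{12}\right) \left(-12\right) = -712 - -181 = -712 + 181 = -531$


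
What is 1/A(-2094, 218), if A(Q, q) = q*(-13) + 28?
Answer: -1/2806 ≈ -0.00035638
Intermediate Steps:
A(Q, q) = 28 - 13*q (A(Q, q) = -13*q + 28 = 28 - 13*q)
1/A(-2094, 218) = 1/(28 - 13*218) = 1/(28 - 2834) = 1/(-2806) = -1/2806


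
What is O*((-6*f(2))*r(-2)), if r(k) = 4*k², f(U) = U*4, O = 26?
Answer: -19968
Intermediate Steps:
f(U) = 4*U
O*((-6*f(2))*r(-2)) = 26*((-24*2)*(4*(-2)²)) = 26*((-6*8)*(4*4)) = 26*(-48*16) = 26*(-768) = -19968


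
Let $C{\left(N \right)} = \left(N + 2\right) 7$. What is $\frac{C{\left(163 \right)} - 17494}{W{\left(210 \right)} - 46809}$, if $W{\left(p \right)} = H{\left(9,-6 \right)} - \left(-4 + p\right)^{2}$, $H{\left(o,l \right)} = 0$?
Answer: $\frac{16339}{89245} \approx 0.18308$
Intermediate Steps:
$C{\left(N \right)} = 14 + 7 N$ ($C{\left(N \right)} = \left(2 + N\right) 7 = 14 + 7 N$)
$W{\left(p \right)} = - \left(-4 + p\right)^{2}$ ($W{\left(p \right)} = 0 - \left(-4 + p\right)^{2} = - \left(-4 + p\right)^{2}$)
$\frac{C{\left(163 \right)} - 17494}{W{\left(210 \right)} - 46809} = \frac{\left(14 + 7 \cdot 163\right) - 17494}{- \left(-4 + 210\right)^{2} - 46809} = \frac{\left(14 + 1141\right) - 17494}{- 206^{2} - 46809} = \frac{1155 - 17494}{\left(-1\right) 42436 - 46809} = - \frac{16339}{-42436 - 46809} = - \frac{16339}{-89245} = \left(-16339\right) \left(- \frac{1}{89245}\right) = \frac{16339}{89245}$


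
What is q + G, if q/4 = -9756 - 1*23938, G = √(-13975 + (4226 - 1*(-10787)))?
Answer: -134776 + √1038 ≈ -1.3474e+5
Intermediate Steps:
G = √1038 (G = √(-13975 + (4226 + 10787)) = √(-13975 + 15013) = √1038 ≈ 32.218)
q = -134776 (q = 4*(-9756 - 1*23938) = 4*(-9756 - 23938) = 4*(-33694) = -134776)
q + G = -134776 + √1038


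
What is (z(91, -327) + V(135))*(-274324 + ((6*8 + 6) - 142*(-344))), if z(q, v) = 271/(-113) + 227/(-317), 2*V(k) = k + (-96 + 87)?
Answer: -483567384630/35821 ≈ -1.3500e+7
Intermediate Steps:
V(k) = -9/2 + k/2 (V(k) = (k + (-96 + 87))/2 = (k - 9)/2 = (-9 + k)/2 = -9/2 + k/2)
z(q, v) = -111558/35821 (z(q, v) = 271*(-1/113) + 227*(-1/317) = -271/113 - 227/317 = -111558/35821)
(z(91, -327) + V(135))*(-274324 + ((6*8 + 6) - 142*(-344))) = (-111558/35821 + (-9/2 + (½)*135))*(-274324 + ((6*8 + 6) - 142*(-344))) = (-111558/35821 + (-9/2 + 135/2))*(-274324 + ((48 + 6) + 48848)) = (-111558/35821 + 63)*(-274324 + (54 + 48848)) = 2145165*(-274324 + 48902)/35821 = (2145165/35821)*(-225422) = -483567384630/35821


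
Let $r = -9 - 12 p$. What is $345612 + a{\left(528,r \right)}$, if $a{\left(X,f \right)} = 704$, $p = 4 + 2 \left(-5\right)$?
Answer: $346316$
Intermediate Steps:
$p = -6$ ($p = 4 - 10 = -6$)
$r = 63$ ($r = -9 - -72 = -9 + 72 = 63$)
$345612 + a{\left(528,r \right)} = 345612 + 704 = 346316$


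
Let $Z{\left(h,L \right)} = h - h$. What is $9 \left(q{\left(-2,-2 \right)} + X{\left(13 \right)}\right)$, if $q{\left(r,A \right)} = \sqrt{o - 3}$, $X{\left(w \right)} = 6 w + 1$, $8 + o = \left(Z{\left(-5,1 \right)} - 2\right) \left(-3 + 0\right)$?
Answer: $711 + 9 i \sqrt{5} \approx 711.0 + 20.125 i$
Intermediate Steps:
$Z{\left(h,L \right)} = 0$
$o = -2$ ($o = -8 + \left(0 - 2\right) \left(-3 + 0\right) = -8 - -6 = -8 + 6 = -2$)
$X{\left(w \right)} = 1 + 6 w$
$q{\left(r,A \right)} = i \sqrt{5}$ ($q{\left(r,A \right)} = \sqrt{-2 - 3} = \sqrt{-5} = i \sqrt{5}$)
$9 \left(q{\left(-2,-2 \right)} + X{\left(13 \right)}\right) = 9 \left(i \sqrt{5} + \left(1 + 6 \cdot 13\right)\right) = 9 \left(i \sqrt{5} + \left(1 + 78\right)\right) = 9 \left(i \sqrt{5} + 79\right) = 9 \left(79 + i \sqrt{5}\right) = 711 + 9 i \sqrt{5}$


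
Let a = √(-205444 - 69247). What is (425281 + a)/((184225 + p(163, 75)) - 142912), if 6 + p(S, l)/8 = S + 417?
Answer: 425281/45905 + I*√274691/45905 ≈ 9.2644 + 0.011417*I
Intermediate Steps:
p(S, l) = 3288 + 8*S (p(S, l) = -48 + 8*(S + 417) = -48 + 8*(417 + S) = -48 + (3336 + 8*S) = 3288 + 8*S)
a = I*√274691 (a = √(-274691) = I*√274691 ≈ 524.11*I)
(425281 + a)/((184225 + p(163, 75)) - 142912) = (425281 + I*√274691)/((184225 + (3288 + 8*163)) - 142912) = (425281 + I*√274691)/((184225 + (3288 + 1304)) - 142912) = (425281 + I*√274691)/((184225 + 4592) - 142912) = (425281 + I*√274691)/(188817 - 142912) = (425281 + I*√274691)/45905 = (425281 + I*√274691)*(1/45905) = 425281/45905 + I*√274691/45905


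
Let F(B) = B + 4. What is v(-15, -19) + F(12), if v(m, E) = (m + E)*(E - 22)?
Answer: 1410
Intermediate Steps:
F(B) = 4 + B
v(m, E) = (-22 + E)*(E + m) (v(m, E) = (E + m)*(-22 + E) = (-22 + E)*(E + m))
v(-15, -19) + F(12) = ((-19)**2 - 22*(-19) - 22*(-15) - 19*(-15)) + (4 + 12) = (361 + 418 + 330 + 285) + 16 = 1394 + 16 = 1410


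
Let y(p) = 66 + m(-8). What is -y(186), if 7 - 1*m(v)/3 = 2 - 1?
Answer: -84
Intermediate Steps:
m(v) = 18 (m(v) = 21 - 3*(2 - 1) = 21 - 3*1 = 21 - 3 = 18)
y(p) = 84 (y(p) = 66 + 18 = 84)
-y(186) = -1*84 = -84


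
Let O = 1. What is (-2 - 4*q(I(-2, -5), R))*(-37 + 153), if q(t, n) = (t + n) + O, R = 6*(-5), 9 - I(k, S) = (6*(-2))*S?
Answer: 36888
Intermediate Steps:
I(k, S) = 9 + 12*S (I(k, S) = 9 - 6*(-2)*S = 9 - (-12)*S = 9 + 12*S)
R = -30
q(t, n) = 1 + n + t (q(t, n) = (t + n) + 1 = (n + t) + 1 = 1 + n + t)
(-2 - 4*q(I(-2, -5), R))*(-37 + 153) = (-2 - 4*(1 - 30 + (9 + 12*(-5))))*(-37 + 153) = (-2 - 4*(1 - 30 + (9 - 60)))*116 = (-2 - 4*(1 - 30 - 51))*116 = (-2 - 4*(-80))*116 = (-2 + 320)*116 = 318*116 = 36888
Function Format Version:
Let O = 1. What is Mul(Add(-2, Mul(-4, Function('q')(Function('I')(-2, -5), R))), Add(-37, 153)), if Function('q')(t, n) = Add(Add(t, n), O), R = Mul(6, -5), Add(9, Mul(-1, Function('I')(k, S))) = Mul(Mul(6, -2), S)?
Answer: 36888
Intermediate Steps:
Function('I')(k, S) = Add(9, Mul(12, S)) (Function('I')(k, S) = Add(9, Mul(-1, Mul(Mul(6, -2), S))) = Add(9, Mul(-1, Mul(-12, S))) = Add(9, Mul(12, S)))
R = -30
Function('q')(t, n) = Add(1, n, t) (Function('q')(t, n) = Add(Add(t, n), 1) = Add(Add(n, t), 1) = Add(1, n, t))
Mul(Add(-2, Mul(-4, Function('q')(Function('I')(-2, -5), R))), Add(-37, 153)) = Mul(Add(-2, Mul(-4, Add(1, -30, Add(9, Mul(12, -5))))), Add(-37, 153)) = Mul(Add(-2, Mul(-4, Add(1, -30, Add(9, -60)))), 116) = Mul(Add(-2, Mul(-4, Add(1, -30, -51))), 116) = Mul(Add(-2, Mul(-4, -80)), 116) = Mul(Add(-2, 320), 116) = Mul(318, 116) = 36888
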